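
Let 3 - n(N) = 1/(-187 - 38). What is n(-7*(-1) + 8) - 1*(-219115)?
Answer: 49301551/225 ≈ 2.1912e+5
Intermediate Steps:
n(N) = 676/225 (n(N) = 3 - 1/(-187 - 38) = 3 - 1/(-225) = 3 - 1*(-1/225) = 3 + 1/225 = 676/225)
n(-7*(-1) + 8) - 1*(-219115) = 676/225 - 1*(-219115) = 676/225 + 219115 = 49301551/225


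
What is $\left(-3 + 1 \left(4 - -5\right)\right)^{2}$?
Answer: $36$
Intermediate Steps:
$\left(-3 + 1 \left(4 - -5\right)\right)^{2} = \left(-3 + 1 \left(4 + 5\right)\right)^{2} = \left(-3 + 1 \cdot 9\right)^{2} = \left(-3 + 9\right)^{2} = 6^{2} = 36$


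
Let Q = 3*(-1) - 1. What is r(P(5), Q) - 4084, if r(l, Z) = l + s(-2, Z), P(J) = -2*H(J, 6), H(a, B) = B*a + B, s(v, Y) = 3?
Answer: -4153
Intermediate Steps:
Q = -4 (Q = -3 - 1 = -4)
H(a, B) = B + B*a
P(J) = -12 - 12*J (P(J) = -12*(1 + J) = -2*(6 + 6*J) = -12 - 12*J)
r(l, Z) = 3 + l (r(l, Z) = l + 3 = 3 + l)
r(P(5), Q) - 4084 = (3 + (-12 - 12*5)) - 4084 = (3 + (-12 - 60)) - 4084 = (3 - 72) - 4084 = -69 - 4084 = -4153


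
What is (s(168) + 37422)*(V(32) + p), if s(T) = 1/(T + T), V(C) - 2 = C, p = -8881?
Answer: -37080115557/112 ≈ -3.3107e+8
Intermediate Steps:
V(C) = 2 + C
s(T) = 1/(2*T)
(s(168) + 37422)*(V(32) + p) = ((1/2)/168 + 37422)*((2 + 32) - 8881) = ((1/2)*(1/168) + 37422)*(34 - 8881) = (1/336 + 37422)*(-8847) = (12573793/336)*(-8847) = -37080115557/112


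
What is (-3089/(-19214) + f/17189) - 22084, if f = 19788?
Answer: -7293237142011/330269446 ≈ -22083.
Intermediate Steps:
(-3089/(-19214) + f/17189) - 22084 = (-3089/(-19214) + 19788/17189) - 22084 = (-3089*(-1/19214) + 19788*(1/17189)) - 22084 = (3089/19214 + 19788/17189) - 22084 = 433303453/330269446 - 22084 = -7293237142011/330269446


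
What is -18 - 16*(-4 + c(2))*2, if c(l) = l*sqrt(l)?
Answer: 110 - 64*sqrt(2) ≈ 19.490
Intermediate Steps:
c(l) = l**(3/2)
-18 - 16*(-4 + c(2))*2 = -18 - 16*(-4 + 2**(3/2))*2 = -18 - 16*(-4 + 2*sqrt(2))*2 = -18 - 16*(-8 + 4*sqrt(2)) = -18 + (128 - 64*sqrt(2)) = 110 - 64*sqrt(2)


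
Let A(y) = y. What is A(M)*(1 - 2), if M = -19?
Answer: 19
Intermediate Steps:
A(M)*(1 - 2) = -19*(1 - 2) = -19*(-1) = 19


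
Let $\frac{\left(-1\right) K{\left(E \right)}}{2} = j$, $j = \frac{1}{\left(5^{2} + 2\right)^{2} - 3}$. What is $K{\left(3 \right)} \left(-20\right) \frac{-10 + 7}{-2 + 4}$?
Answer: $- \frac{10}{121} \approx -0.082645$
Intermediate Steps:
$j = \frac{1}{726}$ ($j = \frac{1}{\left(25 + 2\right)^{2} - 3} = \frac{1}{27^{2} - 3} = \frac{1}{729 - 3} = \frac{1}{726} \approx 0.0013774$)
$K{\left(E \right)} = - \frac{1}{363}$ ($K{\left(E \right)} = \left(-2\right) \frac{1}{726} = - \frac{1}{363}$)
$K{\left(3 \right)} \left(-20\right) \frac{-10 + 7}{-2 + 4} = \left(- \frac{1}{363}\right) \left(-20\right) \frac{-10 + 7}{-2 + 4} = \frac{20 \left(- \frac{3}{2}\right)}{363} = \frac{20 \left(\left(-3\right) \frac{1}{2}\right)}{363} = \frac{20}{363} \left(- \frac{3}{2}\right) = - \frac{10}{121}$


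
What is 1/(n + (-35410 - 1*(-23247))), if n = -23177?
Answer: -1/35340 ≈ -2.8297e-5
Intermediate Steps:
1/(n + (-35410 - 1*(-23247))) = 1/(-23177 + (-35410 - 1*(-23247))) = 1/(-23177 + (-35410 + 23247)) = 1/(-23177 - 12163) = 1/(-35340) = -1/35340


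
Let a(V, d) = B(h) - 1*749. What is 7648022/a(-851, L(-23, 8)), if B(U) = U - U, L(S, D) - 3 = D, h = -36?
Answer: -7648022/749 ≈ -10211.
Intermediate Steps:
L(S, D) = 3 + D
B(U) = 0
a(V, d) = -749 (a(V, d) = 0 - 1*749 = 0 - 749 = -749)
7648022/a(-851, L(-23, 8)) = 7648022/(-749) = 7648022*(-1/749) = -7648022/749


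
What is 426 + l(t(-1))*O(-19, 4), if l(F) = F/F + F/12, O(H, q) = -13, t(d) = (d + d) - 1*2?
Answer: 1252/3 ≈ 417.33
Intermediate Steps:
t(d) = -2 + 2*d (t(d) = 2*d - 2 = -2 + 2*d)
l(F) = 1 + F/12 (l(F) = 1 + F*(1/12) = 1 + F/12)
426 + l(t(-1))*O(-19, 4) = 426 + (1 + (-2 + 2*(-1))/12)*(-13) = 426 + (1 + (-2 - 2)/12)*(-13) = 426 + (1 + (1/12)*(-4))*(-13) = 426 + (1 - ⅓)*(-13) = 426 + (⅔)*(-13) = 426 - 26/3 = 1252/3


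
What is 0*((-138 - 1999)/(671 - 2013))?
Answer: 0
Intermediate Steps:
0*((-138 - 1999)/(671 - 2013)) = 0*(-2137/(-1342)) = 0*(-2137*(-1/1342)) = 0*(2137/1342) = 0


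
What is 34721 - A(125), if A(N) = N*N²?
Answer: -1918404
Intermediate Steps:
A(N) = N³
34721 - A(125) = 34721 - 1*125³ = 34721 - 1*1953125 = 34721 - 1953125 = -1918404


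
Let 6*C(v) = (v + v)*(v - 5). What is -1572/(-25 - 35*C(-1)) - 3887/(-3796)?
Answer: 487429/27740 ≈ 17.571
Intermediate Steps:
C(v) = v*(-5 + v)/3 (C(v) = ((v + v)*(v - 5))/6 = ((2*v)*(-5 + v))/6 = (2*v*(-5 + v))/6 = v*(-5 + v)/3)
-1572/(-25 - 35*C(-1)) - 3887/(-3796) = -1572/(-25 - 35*(-1)*(-5 - 1)/3) - 3887/(-3796) = -1572/(-25 - 35*(-1)*(-6)/3) - 3887*(-1/3796) = -1572/(-25 - 35*2) + 299/292 = -1572/(-25 - 70) + 299/292 = -1572/(-95) + 299/292 = -1572*(-1/95) + 299/292 = 1572/95 + 299/292 = 487429/27740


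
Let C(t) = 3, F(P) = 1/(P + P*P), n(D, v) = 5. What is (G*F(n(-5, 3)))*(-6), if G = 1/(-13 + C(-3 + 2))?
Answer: 1/50 ≈ 0.020000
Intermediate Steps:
F(P) = 1/(P + P**2)
G = -1/10 (G = 1/(-13 + 3) = 1/(-10) = -1/10 ≈ -0.10000)
(G*F(n(-5, 3)))*(-6) = -1/(10*5*(1 + 5))*(-6) = -1/(50*6)*(-6) = -1/10*1/30*(-6) = -1/300*(-6) = 1/50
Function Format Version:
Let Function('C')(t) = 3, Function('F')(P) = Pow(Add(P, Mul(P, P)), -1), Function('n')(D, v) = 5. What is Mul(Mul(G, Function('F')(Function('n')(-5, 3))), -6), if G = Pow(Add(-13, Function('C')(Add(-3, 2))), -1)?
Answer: Rational(1, 50) ≈ 0.020000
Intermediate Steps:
Function('F')(P) = Pow(Add(P, Pow(P, 2)), -1)
G = Rational(-1, 10) (G = Pow(Add(-13, 3), -1) = Pow(-10, -1) = Rational(-1, 10) ≈ -0.10000)
Mul(Mul(G, Function('F')(Function('n')(-5, 3))), -6) = Mul(Mul(Rational(-1, 10), Mul(Pow(5, -1), Pow(Add(1, 5), -1))), -6) = Mul(Mul(Rational(-1, 10), Mul(Rational(1, 5), Pow(6, -1))), -6) = Mul(Mul(Rational(-1, 10), Mul(Rational(1, 5), Rational(1, 6))), -6) = Mul(Mul(Rational(-1, 10), Rational(1, 30)), -6) = Mul(Rational(-1, 300), -6) = Rational(1, 50)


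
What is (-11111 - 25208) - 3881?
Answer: -40200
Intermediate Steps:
(-11111 - 25208) - 3881 = -36319 - 3881 = -40200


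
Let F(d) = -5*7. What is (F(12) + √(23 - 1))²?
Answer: (35 - √22)² ≈ 918.67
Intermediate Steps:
F(d) = -35
(F(12) + √(23 - 1))² = (-35 + √(23 - 1))² = (-35 + √22)²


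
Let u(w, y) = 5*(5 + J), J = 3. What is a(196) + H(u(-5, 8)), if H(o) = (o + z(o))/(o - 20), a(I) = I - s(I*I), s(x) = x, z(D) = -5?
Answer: -152873/4 ≈ -38218.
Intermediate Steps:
a(I) = I - I² (a(I) = I - I*I = I - I²)
u(w, y) = 40 (u(w, y) = 5*(5 + 3) = 5*8 = 40)
H(o) = (-5 + o)/(-20 + o) (H(o) = (o - 5)/(o - 20) = (-5 + o)/(-20 + o))
a(196) + H(u(-5, 8)) = 196*(1 - 1*196) + (-5 + 40)/(-20 + 40) = 196*(1 - 196) + 35/20 = 196*(-195) + (1/20)*35 = -38220 + 7/4 = -152873/4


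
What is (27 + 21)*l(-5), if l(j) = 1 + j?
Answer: -192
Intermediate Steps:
(27 + 21)*l(-5) = (27 + 21)*(1 - 5) = 48*(-4) = -192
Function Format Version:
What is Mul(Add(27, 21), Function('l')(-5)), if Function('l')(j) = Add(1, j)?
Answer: -192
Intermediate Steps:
Mul(Add(27, 21), Function('l')(-5)) = Mul(Add(27, 21), Add(1, -5)) = Mul(48, -4) = -192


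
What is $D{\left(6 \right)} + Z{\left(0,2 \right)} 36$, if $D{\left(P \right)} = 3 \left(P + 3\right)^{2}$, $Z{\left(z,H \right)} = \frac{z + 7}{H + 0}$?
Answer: $369$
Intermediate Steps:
$Z{\left(z,H \right)} = \frac{7 + z}{H}$
$D{\left(P \right)} = 3 \left(3 + P\right)^{2}$
$D{\left(6 \right)} + Z{\left(0,2 \right)} 36 = 3 \left(3 + 6\right)^{2} + \frac{7 + 0}{2} \cdot 36 = 3 \cdot 9^{2} + \frac{1}{2} \cdot 7 \cdot 36 = 3 \cdot 81 + \frac{7}{2} \cdot 36 = 243 + 126 = 369$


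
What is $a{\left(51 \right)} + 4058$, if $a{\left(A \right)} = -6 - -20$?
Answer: $4072$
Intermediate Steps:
$a{\left(A \right)} = 14$ ($a{\left(A \right)} = -6 + 20 = 14$)
$a{\left(51 \right)} + 4058 = 14 + 4058 = 4072$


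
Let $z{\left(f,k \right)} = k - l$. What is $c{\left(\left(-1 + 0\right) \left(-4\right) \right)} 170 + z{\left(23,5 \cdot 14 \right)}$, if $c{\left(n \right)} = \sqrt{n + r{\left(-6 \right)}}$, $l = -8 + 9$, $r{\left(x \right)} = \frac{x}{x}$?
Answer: $69 + 170 \sqrt{5} \approx 449.13$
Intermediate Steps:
$r{\left(x \right)} = 1$
$l = 1$
$c{\left(n \right)} = \sqrt{1 + n}$ ($c{\left(n \right)} = \sqrt{n + 1} = \sqrt{1 + n}$)
$z{\left(f,k \right)} = -1 + k$ ($z{\left(f,k \right)} = k - 1 = -1 + k$)
$c{\left(\left(-1 + 0\right) \left(-4\right) \right)} 170 + z{\left(23,5 \cdot 14 \right)} = \sqrt{1 + \left(-1 + 0\right) \left(-4\right)} 170 + \left(-1 + 5 \cdot 14\right) = \sqrt{1 - -4} \cdot 170 + \left(-1 + 70\right) = \sqrt{1 + 4} \cdot 170 + 69 = \sqrt{5} \cdot 170 + 69 = 170 \sqrt{5} + 69 = 69 + 170 \sqrt{5}$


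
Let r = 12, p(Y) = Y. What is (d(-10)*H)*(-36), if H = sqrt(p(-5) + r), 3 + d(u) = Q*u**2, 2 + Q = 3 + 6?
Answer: -25092*sqrt(7) ≈ -66387.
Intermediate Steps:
Q = 7 (Q = -2 + (3 + 6) = -2 + 9 = 7)
d(u) = -3 + 7*u**2
H = sqrt(7) (H = sqrt(-5 + 12) = sqrt(7) ≈ 2.6458)
(d(-10)*H)*(-36) = ((-3 + 7*(-10)**2)*sqrt(7))*(-36) = ((-3 + 7*100)*sqrt(7))*(-36) = ((-3 + 700)*sqrt(7))*(-36) = (697*sqrt(7))*(-36) = -25092*sqrt(7)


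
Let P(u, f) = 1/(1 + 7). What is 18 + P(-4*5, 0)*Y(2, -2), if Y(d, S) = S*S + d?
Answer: 75/4 ≈ 18.750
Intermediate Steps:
Y(d, S) = d + S**2 (Y(d, S) = S**2 + d = d + S**2)
P(u, f) = 1/8
18 + P(-4*5, 0)*Y(2, -2) = 18 + (2 + (-2)**2)/8 = 18 + (2 + 4)/8 = 18 + (1/8)*6 = 18 + 3/4 = 75/4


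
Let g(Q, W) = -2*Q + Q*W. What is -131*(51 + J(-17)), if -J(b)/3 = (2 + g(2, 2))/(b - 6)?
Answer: -154449/23 ≈ -6715.2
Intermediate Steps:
J(b) = -6/(-6 + b) (J(b) = -3*(2 + 2*(-2 + 2))/(b - 6) = -3*(2 + 2*0)/(-6 + b) = -3*(2 + 0)/(-6 + b) = -6/(-6 + b))
-131*(51 + J(-17)) = -131*(51 - 6/(-6 - 17)) = -131*(51 - 6/(-23)) = -131*(51 - 6*(-1/23)) = -131*(51 + 6/23) = -131*1179/23 = -154449/23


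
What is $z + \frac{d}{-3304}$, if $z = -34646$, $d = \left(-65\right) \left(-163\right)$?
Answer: $- \frac{114480979}{3304} \approx -34649.0$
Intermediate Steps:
$d = 10595$
$z + \frac{d}{-3304} = -34646 + \frac{10595}{-3304} = -34646 + 10595 \left(- \frac{1}{3304}\right) = -34646 - \frac{10595}{3304} = - \frac{114480979}{3304}$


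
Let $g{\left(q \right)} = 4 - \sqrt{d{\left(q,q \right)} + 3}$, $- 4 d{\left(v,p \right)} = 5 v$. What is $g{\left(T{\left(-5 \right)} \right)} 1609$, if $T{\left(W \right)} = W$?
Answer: $6436 - \frac{1609 \sqrt{37}}{2} \approx 1542.4$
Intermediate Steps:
$d{\left(v,p \right)} = - \frac{5 v}{4}$
$g{\left(q \right)} = 4 - \sqrt{3 - \frac{5 q}{4}}$ ($g{\left(q \right)} = 4 - \sqrt{- \frac{5 q}{4} + 3} = 4 - \sqrt{3 - \frac{5 q}{4}}$)
$g{\left(T{\left(-5 \right)} \right)} 1609 = \left(4 - \frac{\sqrt{12 - -25}}{2}\right) 1609 = \left(4 - \frac{\sqrt{12 + 25}}{2}\right) 1609 = \left(4 - \frac{\sqrt{37}}{2}\right) 1609 = 6436 - \frac{1609 \sqrt{37}}{2}$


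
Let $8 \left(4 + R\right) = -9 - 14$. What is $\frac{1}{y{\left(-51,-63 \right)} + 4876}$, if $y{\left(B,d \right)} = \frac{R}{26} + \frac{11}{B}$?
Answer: $\frac{10608}{51719515} \approx 0.00020511$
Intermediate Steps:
$R = - \frac{55}{8}$ ($R = -4 + \frac{-9 - 14}{8} = -4 + \frac{1}{8} \left(-23\right) = -4 - \frac{23}{8} = - \frac{55}{8} \approx -6.875$)
$y{\left(B,d \right)} = - \frac{55}{208} + \frac{11}{B}$ ($y{\left(B,d \right)} = - \frac{55}{8 \cdot 26} + \frac{11}{B} = \left(- \frac{55}{8}\right) \frac{1}{26} + \frac{11}{B} = - \frac{55}{208} + \frac{11}{B}$)
$\frac{1}{y{\left(-51,-63 \right)} + 4876} = \frac{1}{\left(- \frac{55}{208} + \frac{11}{-51}\right) + 4876} = \frac{1}{\left(- \frac{55}{208} + 11 \left(- \frac{1}{51}\right)\right) + 4876} = \frac{1}{\left(- \frac{55}{208} - \frac{11}{51}\right) + 4876} = \frac{1}{- \frac{5093}{10608} + 4876} = \frac{1}{\frac{51719515}{10608}} = \frac{10608}{51719515}$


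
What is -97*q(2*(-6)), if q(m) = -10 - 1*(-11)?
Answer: -97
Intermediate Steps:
q(m) = 1 (q(m) = -10 + 11 = 1)
-97*q(2*(-6)) = -97*1 = -97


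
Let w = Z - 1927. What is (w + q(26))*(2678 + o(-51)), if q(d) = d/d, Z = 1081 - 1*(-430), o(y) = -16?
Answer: -1104730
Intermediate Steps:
Z = 1511 (Z = 1081 + 430 = 1511)
q(d) = 1
w = -416 (w = 1511 - 1927 = -416)
(w + q(26))*(2678 + o(-51)) = (-416 + 1)*(2678 - 16) = -415*2662 = -1104730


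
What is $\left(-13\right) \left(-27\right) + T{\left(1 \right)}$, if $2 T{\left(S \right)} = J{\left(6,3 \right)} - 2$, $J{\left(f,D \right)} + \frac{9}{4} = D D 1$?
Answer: $\frac{2827}{8} \approx 353.38$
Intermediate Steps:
$J{\left(f,D \right)} = - \frac{9}{4} + D^{2}$ ($J{\left(f,D \right)} = - \frac{9}{4} + D D 1 = - \frac{9}{4} + D^{2} \cdot 1 = - \frac{9}{4} + D^{2}$)
$T{\left(S \right)} = \frac{19}{8}$ ($T{\left(S \right)} = \frac{\left(- \frac{9}{4} + 3^{2}\right) - 2}{2} = \frac{\left(- \frac{9}{4} + 9\right) - 2}{2} = \frac{\frac{27}{4} - 2}{2} = \frac{1}{2} \cdot \frac{19}{4} = \frac{19}{8}$)
$\left(-13\right) \left(-27\right) + T{\left(1 \right)} = \left(-13\right) \left(-27\right) + \frac{19}{8} = 351 + \frac{19}{8} = \frac{2827}{8}$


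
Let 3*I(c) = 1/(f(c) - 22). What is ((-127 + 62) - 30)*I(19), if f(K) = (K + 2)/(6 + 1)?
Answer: 5/3 ≈ 1.6667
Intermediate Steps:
f(K) = 2/7 + K/7 (f(K) = (2 + K)/7 = (2 + K)*(⅐) = 2/7 + K/7)
I(c) = 1/(3*(-152/7 + c/7)) (I(c) = 1/(3*((2/7 + c/7) - 22)) = 1/(3*(-152/7 + c/7)))
((-127 + 62) - 30)*I(19) = ((-127 + 62) - 30)*(7/(3*(-152 + 19))) = (-65 - 30)*((7/3)/(-133)) = -665*(-1)/(3*133) = -95*(-1/57) = 5/3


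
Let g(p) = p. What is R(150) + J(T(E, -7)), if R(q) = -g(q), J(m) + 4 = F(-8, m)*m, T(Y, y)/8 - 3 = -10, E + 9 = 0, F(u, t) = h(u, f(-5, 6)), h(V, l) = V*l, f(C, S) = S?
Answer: 2534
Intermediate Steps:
F(u, t) = 6*u (F(u, t) = u*6 = 6*u)
E = -9 (E = -9 + 0 = -9)
T(Y, y) = -56 (T(Y, y) = 24 + 8*(-10) = 24 - 80 = -56)
J(m) = -4 - 48*m (J(m) = -4 + (6*(-8))*m = -4 - 48*m)
R(q) = -q
R(150) + J(T(E, -7)) = -1*150 + (-4 - 48*(-56)) = -150 + (-4 + 2688) = -150 + 2684 = 2534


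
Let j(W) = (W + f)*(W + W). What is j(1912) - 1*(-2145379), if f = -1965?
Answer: 1942707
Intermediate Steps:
j(W) = 2*W*(-1965 + W) (j(W) = (W - 1965)*(W + W) = (-1965 + W)*(2*W) = 2*W*(-1965 + W))
j(1912) - 1*(-2145379) = 2*1912*(-1965 + 1912) - 1*(-2145379) = 2*1912*(-53) + 2145379 = -202672 + 2145379 = 1942707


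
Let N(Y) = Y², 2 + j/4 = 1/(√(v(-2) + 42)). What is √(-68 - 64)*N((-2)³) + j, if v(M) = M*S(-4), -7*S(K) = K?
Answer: -8 + 2*√2002/143 + 128*I*√33 ≈ -7.3742 + 735.3*I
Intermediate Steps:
S(K) = -K/7
v(M) = 4*M/7 (v(M) = M*(-⅐*(-4)) = M*(4/7) = 4*M/7)
j = -8 + 2*√2002/143 (j = -8 + 4/(√((4/7)*(-2) + 42)) = -8 + 4/(√(-8/7 + 42)) = -8 + 4/(√(286/7)) = -8 + 4/((√2002/7)) = -8 + 4*(√2002/286) = -8 + 2*√2002/143 ≈ -7.3742)
√(-68 - 64)*N((-2)³) + j = √(-68 - 64)*((-2)³)² + (-8 + 2*√2002/143) = √(-132)*(-8)² + (-8 + 2*√2002/143) = (2*I*√33)*64 + (-8 + 2*√2002/143) = 128*I*√33 + (-8 + 2*√2002/143) = -8 + 2*√2002/143 + 128*I*√33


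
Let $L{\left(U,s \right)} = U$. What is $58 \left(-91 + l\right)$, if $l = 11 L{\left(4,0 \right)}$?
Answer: $-2726$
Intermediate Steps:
$l = 44$ ($l = 11 \cdot 4 = 44$)
$58 \left(-91 + l\right) = 58 \left(-91 + 44\right) = 58 \left(-47\right) = -2726$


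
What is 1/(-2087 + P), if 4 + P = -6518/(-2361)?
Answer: -2361/4930333 ≈ -0.00047887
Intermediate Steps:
P = -2926/2361 (P = -4 - 6518/(-2361) = -4 - 6518*(-1/2361) = -4 + 6518/2361 = -2926/2361 ≈ -1.2393)
1/(-2087 + P) = 1/(-2087 - 2926/2361) = 1/(-4930333/2361) = -2361/4930333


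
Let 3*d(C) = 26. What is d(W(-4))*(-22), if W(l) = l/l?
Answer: -572/3 ≈ -190.67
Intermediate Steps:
W(l) = 1
d(C) = 26/3 (d(C) = (⅓)*26 = 26/3)
d(W(-4))*(-22) = (26/3)*(-22) = -572/3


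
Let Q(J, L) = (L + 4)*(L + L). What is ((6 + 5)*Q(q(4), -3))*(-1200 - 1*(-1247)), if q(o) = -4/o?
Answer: -3102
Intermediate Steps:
Q(J, L) = 2*L*(4 + L) (Q(J, L) = (4 + L)*(2*L) = 2*L*(4 + L))
((6 + 5)*Q(q(4), -3))*(-1200 - 1*(-1247)) = ((6 + 5)*(2*(-3)*(4 - 3)))*(-1200 - 1*(-1247)) = (11*(2*(-3)*1))*(-1200 + 1247) = (11*(-6))*47 = -66*47 = -3102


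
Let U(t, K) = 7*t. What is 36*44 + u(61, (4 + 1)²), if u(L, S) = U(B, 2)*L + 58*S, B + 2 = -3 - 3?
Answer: -382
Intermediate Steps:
B = -8 (B = -2 + (-3 - 3) = -2 - 6 = -8)
u(L, S) = -56*L + 58*S (u(L, S) = (7*(-8))*L + 58*S = -56*L + 58*S)
36*44 + u(61, (4 + 1)²) = 36*44 + (-56*61 + 58*(4 + 1)²) = 1584 + (-3416 + 58*5²) = 1584 + (-3416 + 58*25) = 1584 + (-3416 + 1450) = 1584 - 1966 = -382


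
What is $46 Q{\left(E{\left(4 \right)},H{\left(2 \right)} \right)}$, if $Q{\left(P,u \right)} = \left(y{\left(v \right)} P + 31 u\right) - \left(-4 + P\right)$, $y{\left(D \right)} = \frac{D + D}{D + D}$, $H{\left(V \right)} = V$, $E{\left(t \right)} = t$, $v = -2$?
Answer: $3036$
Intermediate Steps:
$y{\left(D \right)} = 1$ ($y{\left(D \right)} = \frac{2 D}{2 D} = 2 D \frac{1}{2 D} = 1$)
$Q{\left(P,u \right)} = 4 + 31 u$ ($Q{\left(P,u \right)} = \left(1 P + 31 u\right) - \left(-4 + P\right) = \left(P + 31 u\right) - \left(-4 + P\right) = 4 + 31 u$)
$46 Q{\left(E{\left(4 \right)},H{\left(2 \right)} \right)} = 46 \left(4 + 31 \cdot 2\right) = 46 \left(4 + 62\right) = 46 \cdot 66 = 3036$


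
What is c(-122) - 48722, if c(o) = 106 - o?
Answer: -48494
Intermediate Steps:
c(-122) - 48722 = (106 - 1*(-122)) - 48722 = (106 + 122) - 48722 = 228 - 48722 = -48494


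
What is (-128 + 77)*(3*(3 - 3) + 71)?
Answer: -3621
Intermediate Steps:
(-128 + 77)*(3*(3 - 3) + 71) = -51*(3*0 + 71) = -51*(0 + 71) = -51*71 = -3621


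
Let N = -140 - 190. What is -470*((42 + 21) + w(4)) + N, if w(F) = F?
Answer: -31820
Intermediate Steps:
N = -330
-470*((42 + 21) + w(4)) + N = -470*((42 + 21) + 4) - 330 = -470*(63 + 4) - 330 = -470*67 - 330 = -31490 - 330 = -31820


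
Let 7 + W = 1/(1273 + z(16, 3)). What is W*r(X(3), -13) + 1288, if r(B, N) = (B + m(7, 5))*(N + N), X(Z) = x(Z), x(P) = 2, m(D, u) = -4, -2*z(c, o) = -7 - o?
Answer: 590462/639 ≈ 924.04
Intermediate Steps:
z(c, o) = 7/2 + o/2 (z(c, o) = -(-7 - o)/2 = 7/2 + o/2)
X(Z) = 2
r(B, N) = 2*N*(-4 + B) (r(B, N) = (B - 4)*(N + N) = (-4 + B)*(2*N) = 2*N*(-4 + B))
W = -8945/1278 (W = -7 + 1/(1273 + (7/2 + (1/2)*3)) = -7 + 1/(1273 + (7/2 + 3/2)) = -7 + 1/(1273 + 5) = -7 + 1/1278 = -8945/1278 ≈ -6.9992)
W*r(X(3), -13) + 1288 = -8945*(-13)*(-4 + 2)/639 + 1288 = -8945*(-13)*(-2)/639 + 1288 = -8945/1278*52 + 1288 = -232570/639 + 1288 = 590462/639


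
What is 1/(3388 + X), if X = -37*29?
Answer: 1/2315 ≈ 0.00043197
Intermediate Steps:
X = -1073
1/(3388 + X) = 1/(3388 - 1073) = 1/2315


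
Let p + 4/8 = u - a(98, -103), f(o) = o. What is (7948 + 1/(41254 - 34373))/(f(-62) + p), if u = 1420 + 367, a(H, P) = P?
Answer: 109380378/25150055 ≈ 4.3491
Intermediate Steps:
u = 1787
p = 3779/2 (p = -½ + (1787 - 1*(-103)) = -½ + (1787 + 103) = -½ + 1890 = 3779/2 ≈ 1889.5)
(7948 + 1/(41254 - 34373))/(f(-62) + p) = (7948 + 1/(41254 - 34373))/(-62 + 3779/2) = (7948 + 1/6881)/(3655/2) = (7948 + 1/6881)*(2/3655) = (54690189/6881)*(2/3655) = 109380378/25150055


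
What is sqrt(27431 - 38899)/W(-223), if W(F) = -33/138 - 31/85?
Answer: -7820*I*sqrt(2867)/2361 ≈ -177.35*I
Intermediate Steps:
W(F) = -2361/3910 (W(F) = -33*1/138 - 31*1/85 = -11/46 - 31/85 = -2361/3910)
sqrt(27431 - 38899)/W(-223) = sqrt(27431 - 38899)/(-2361/3910) = sqrt(-11468)*(-3910/2361) = (2*I*sqrt(2867))*(-3910/2361) = -7820*I*sqrt(2867)/2361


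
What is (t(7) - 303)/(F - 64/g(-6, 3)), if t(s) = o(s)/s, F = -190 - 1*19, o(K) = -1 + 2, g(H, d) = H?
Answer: 1272/833 ≈ 1.5270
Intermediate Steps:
o(K) = 1
F = -209 (F = -190 - 19 = -209)
t(s) = 1/s
(t(7) - 303)/(F - 64/g(-6, 3)) = (1/7 - 303)/(-209 - 64/(-6)) = (⅐ - 303)/(-209 - 64*(-⅙)) = -2120/(7*(-209 + 32/3)) = -2120/(7*(-595/3)) = -2120/7*(-3/595) = 1272/833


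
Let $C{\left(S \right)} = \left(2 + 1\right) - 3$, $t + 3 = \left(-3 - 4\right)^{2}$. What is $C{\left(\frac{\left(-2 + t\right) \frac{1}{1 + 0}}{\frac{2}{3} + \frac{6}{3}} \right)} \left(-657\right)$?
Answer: $0$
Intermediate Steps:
$t = 46$ ($t = -3 + \left(-3 - 4\right)^{2} = -3 + \left(-7\right)^{2} = -3 + 49 = 46$)
$C{\left(S \right)} = 0$ ($C{\left(S \right)} = 3 - 3 = 0$)
$C{\left(\frac{\left(-2 + t\right) \frac{1}{1 + 0}}{\frac{2}{3} + \frac{6}{3}} \right)} \left(-657\right) = 0 \left(-657\right) = 0$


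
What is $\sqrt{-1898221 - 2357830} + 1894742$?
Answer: $1894742 + i \sqrt{4256051} \approx 1.8947 \cdot 10^{6} + 2063.0 i$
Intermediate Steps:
$\sqrt{-1898221 - 2357830} + 1894742 = \sqrt{-4256051} + 1894742 = i \sqrt{4256051} + 1894742 = 1894742 + i \sqrt{4256051}$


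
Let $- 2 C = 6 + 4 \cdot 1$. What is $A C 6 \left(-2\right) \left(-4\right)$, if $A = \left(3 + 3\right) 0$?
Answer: $0$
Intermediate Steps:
$A = 0$ ($A = 6 \cdot 0 = 0$)
$C = -5$ ($C = - \frac{6 + 4 \cdot 1}{2} = - \frac{6 + 4}{2} = \left(- \frac{1}{2}\right) 10 = -5$)
$A C 6 \left(-2\right) \left(-4\right) = 0 \left(-5\right) 6 \left(-2\right) \left(-4\right) = 0 \left(\left(-12\right) \left(-4\right)\right) = 0 \cdot 48 = 0$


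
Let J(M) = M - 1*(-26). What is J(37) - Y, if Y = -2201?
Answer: 2264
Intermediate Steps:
J(M) = 26 + M (J(M) = M + 26 = 26 + M)
J(37) - Y = (26 + 37) - 1*(-2201) = 63 + 2201 = 2264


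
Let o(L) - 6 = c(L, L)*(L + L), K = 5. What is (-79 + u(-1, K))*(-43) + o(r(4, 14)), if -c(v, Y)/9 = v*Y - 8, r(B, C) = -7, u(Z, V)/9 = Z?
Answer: 8956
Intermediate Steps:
u(Z, V) = 9*Z
c(v, Y) = 72 - 9*Y*v (c(v, Y) = -9*(v*Y - 8) = -9*(Y*v - 8) = -9*(-8 + Y*v) = 72 - 9*Y*v)
o(L) = 6 + 2*L*(72 - 9*L²) (o(L) = 6 + (72 - 9*L*L)*(L + L) = 6 + (72 - 9*L²)*(2*L) = 6 + 2*L*(72 - 9*L²))
(-79 + u(-1, K))*(-43) + o(r(4, 14)) = (-79 + 9*(-1))*(-43) + (6 - 18*(-7)³ + 144*(-7)) = (-79 - 9)*(-43) + (6 - 18*(-343) - 1008) = -88*(-43) + (6 + 6174 - 1008) = 3784 + 5172 = 8956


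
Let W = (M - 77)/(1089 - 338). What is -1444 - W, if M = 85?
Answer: -1084452/751 ≈ -1444.0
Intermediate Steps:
W = 8/751 (W = (85 - 77)/(1089 - 338) = 8/751 ≈ 0.010652)
-1444 - W = -1444 - 1*8/751 = -1444 - 8/751 = -1084452/751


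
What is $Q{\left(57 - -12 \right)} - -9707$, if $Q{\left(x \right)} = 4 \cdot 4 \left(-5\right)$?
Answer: $9627$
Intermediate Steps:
$Q{\left(x \right)} = -80$ ($Q{\left(x \right)} = 16 \left(-5\right) = -80$)
$Q{\left(57 - -12 \right)} - -9707 = -80 - -9707 = -80 + 9707 = 9627$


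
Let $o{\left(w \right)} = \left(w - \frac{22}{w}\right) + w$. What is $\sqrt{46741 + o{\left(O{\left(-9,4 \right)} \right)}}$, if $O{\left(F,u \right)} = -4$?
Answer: $\frac{\sqrt{186954}}{2} \approx 216.19$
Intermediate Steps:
$o{\left(w \right)} = - \frac{22}{w} + 2 w$
$\sqrt{46741 + o{\left(O{\left(-9,4 \right)} \right)}} = \sqrt{46741 + \left(- \frac{22}{-4} + 2 \left(-4\right)\right)} = \sqrt{46741 - \frac{5}{2}} = \sqrt{\frac{93477}{2}} = \frac{\sqrt{186954}}{2}$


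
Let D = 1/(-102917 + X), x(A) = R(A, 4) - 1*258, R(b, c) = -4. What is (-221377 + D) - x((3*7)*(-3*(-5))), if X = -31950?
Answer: -29821116706/134867 ≈ -2.2112e+5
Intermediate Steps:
x(A) = -262 (x(A) = -4 - 1*258 = -4 - 258 = -262)
D = -1/134867 (D = 1/(-102917 - 31950) = 1/(-134867) = -1/134867 ≈ -7.4147e-6)
(-221377 + D) - x((3*7)*(-3*(-5))) = (-221377 - 1/134867) - 1*(-262) = -29856451860/134867 + 262 = -29821116706/134867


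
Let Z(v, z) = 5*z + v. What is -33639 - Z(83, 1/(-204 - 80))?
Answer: -9577043/284 ≈ -33722.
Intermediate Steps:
Z(v, z) = v + 5*z
-33639 - Z(83, 1/(-204 - 80)) = -33639 - (83 + 5/(-204 - 80)) = -33639 - (83 + 5/(-284)) = -33639 - (83 + 5*(-1/284)) = -33639 - (83 - 5/284) = -33639 - 1*23567/284 = -33639 - 23567/284 = -9577043/284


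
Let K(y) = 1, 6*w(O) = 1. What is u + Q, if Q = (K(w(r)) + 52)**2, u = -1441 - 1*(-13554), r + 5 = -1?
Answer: 14922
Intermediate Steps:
r = -6 (r = -5 - 1 = -6)
w(O) = 1/6 (w(O) = (1/6)*1 = 1/6)
u = 12113 (u = -1441 + 13554 = 12113)
Q = 2809 (Q = (1 + 52)**2 = 53**2 = 2809)
u + Q = 12113 + 2809 = 14922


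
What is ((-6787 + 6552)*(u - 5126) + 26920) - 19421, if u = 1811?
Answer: 786524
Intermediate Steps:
((-6787 + 6552)*(u - 5126) + 26920) - 19421 = ((-6787 + 6552)*(1811 - 5126) + 26920) - 19421 = (-235*(-3315) + 26920) - 19421 = (779025 + 26920) - 19421 = 805945 - 19421 = 786524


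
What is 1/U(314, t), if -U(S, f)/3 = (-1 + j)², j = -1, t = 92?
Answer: -1/12 ≈ -0.083333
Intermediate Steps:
U(S, f) = -12 (U(S, f) = -3*(-1 - 1)² = -3*(-2)² = -3*4 = -12)
1/U(314, t) = 1/(-12) = -1/12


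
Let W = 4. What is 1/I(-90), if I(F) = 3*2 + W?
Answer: ⅒ ≈ 0.10000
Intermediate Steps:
I(F) = 10 (I(F) = 3*2 + 4 = 6 + 4 = 10)
1/I(-90) = 1/10 = ⅒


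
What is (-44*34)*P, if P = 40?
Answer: -59840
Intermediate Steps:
(-44*34)*P = -44*34*40 = -1496*40 = -59840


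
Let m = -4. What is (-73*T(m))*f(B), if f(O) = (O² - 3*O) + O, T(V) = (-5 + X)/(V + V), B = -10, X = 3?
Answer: -2190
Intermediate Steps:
T(V) = -1/V (T(V) = (-5 + 3)/(V + V) = -2*1/(2*V) = -1/V)
f(O) = O² - 2*O
(-73*T(m))*f(B) = (-(-73)/(-4))*(-10*(-2 - 10)) = (-(-73)*(-1)/4)*(-10*(-12)) = -73*¼*120 = -73/4*120 = -2190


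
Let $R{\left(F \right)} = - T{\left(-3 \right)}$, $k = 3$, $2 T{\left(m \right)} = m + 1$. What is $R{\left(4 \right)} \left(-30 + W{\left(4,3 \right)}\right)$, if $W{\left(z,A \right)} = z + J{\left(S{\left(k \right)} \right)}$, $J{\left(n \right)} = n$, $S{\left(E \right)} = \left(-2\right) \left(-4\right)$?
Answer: $-18$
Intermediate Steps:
$T{\left(m \right)} = \frac{1}{2} + \frac{m}{2}$ ($T{\left(m \right)} = \frac{m + 1}{2} = \frac{1 + m}{2} = \frac{1}{2} + \frac{m}{2}$)
$S{\left(E \right)} = 8$
$R{\left(F \right)} = 1$ ($R{\left(F \right)} = - (\frac{1}{2} + \frac{1}{2} \left(-3\right)) = - (\frac{1}{2} - \frac{3}{2}) = \left(-1\right) \left(-1\right) = 1$)
$W{\left(z,A \right)} = 8 + z$ ($W{\left(z,A \right)} = z + 8 = 8 + z$)
$R{\left(4 \right)} \left(-30 + W{\left(4,3 \right)}\right) = 1 \left(-30 + \left(8 + 4\right)\right) = 1 \left(-30 + 12\right) = 1 \left(-18\right) = -18$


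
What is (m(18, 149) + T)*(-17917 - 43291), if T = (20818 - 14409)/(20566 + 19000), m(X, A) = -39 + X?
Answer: 25232294108/19783 ≈ 1.2755e+6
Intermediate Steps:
T = 6409/39566 ≈ 0.16198
(m(18, 149) + T)*(-17917 - 43291) = ((-39 + 18) + 6409/39566)*(-17917 - 43291) = (-21 + 6409/39566)*(-61208) = -824477/39566*(-61208) = 25232294108/19783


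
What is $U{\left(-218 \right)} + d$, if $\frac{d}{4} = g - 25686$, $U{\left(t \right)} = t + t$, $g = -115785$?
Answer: $-566320$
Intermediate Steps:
$U{\left(t \right)} = 2 t$
$d = -565884$ ($d = 4 \left(-115785 - 25686\right) = 4 \left(-141471\right) = -565884$)
$U{\left(-218 \right)} + d = 2 \left(-218\right) - 565884 = -436 - 565884 = -566320$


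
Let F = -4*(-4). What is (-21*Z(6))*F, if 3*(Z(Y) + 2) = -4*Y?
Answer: 3360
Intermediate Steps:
F = 16
Z(Y) = -2 - 4*Y/3 (Z(Y) = -2 + (-4*Y)/3 = -2 - 4*Y/3)
(-21*Z(6))*F = -21*(-2 - 4/3*6)*16 = -21*(-2 - 8)*16 = -21*(-10)*16 = 210*16 = 3360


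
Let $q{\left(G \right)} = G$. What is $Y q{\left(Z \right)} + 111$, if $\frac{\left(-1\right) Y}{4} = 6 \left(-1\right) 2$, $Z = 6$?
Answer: $399$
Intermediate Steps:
$Y = 48$ ($Y = - 4 \cdot 6 \left(-1\right) 2 = - 4 \left(\left(-6\right) 2\right) = \left(-4\right) \left(-12\right) = 48$)
$Y q{\left(Z \right)} + 111 = 48 \cdot 6 + 111 = 288 + 111 = 399$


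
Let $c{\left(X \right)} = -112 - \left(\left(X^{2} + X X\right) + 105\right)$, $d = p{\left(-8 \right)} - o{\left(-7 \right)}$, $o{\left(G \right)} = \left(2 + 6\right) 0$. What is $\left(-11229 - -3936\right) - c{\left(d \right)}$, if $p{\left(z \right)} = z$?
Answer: $-6948$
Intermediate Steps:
$o{\left(G \right)} = 0$ ($o{\left(G \right)} = 8 \cdot 0 = 0$)
$d = -8$ ($d = -8 - 0 = -8 + 0 = -8$)
$c{\left(X \right)} = -217 - 2 X^{2}$ ($c{\left(X \right)} = -112 - \left(\left(X^{2} + X^{2}\right) + 105\right) = -112 - \left(2 X^{2} + 105\right) = -112 - \left(105 + 2 X^{2}\right) = -217 - 2 X^{2}$)
$\left(-11229 - -3936\right) - c{\left(d \right)} = \left(-11229 - -3936\right) - \left(-217 - 2 \left(-8\right)^{2}\right) = \left(-11229 + 3936\right) - \left(-217 - 128\right) = -7293 - \left(-217 - 128\right) = -7293 - -345 = -7293 + 345 = -6948$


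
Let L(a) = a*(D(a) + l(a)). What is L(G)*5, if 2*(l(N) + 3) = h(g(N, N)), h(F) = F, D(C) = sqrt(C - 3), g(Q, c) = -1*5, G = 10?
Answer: -275 + 50*sqrt(7) ≈ -142.71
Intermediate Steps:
g(Q, c) = -5
D(C) = sqrt(-3 + C)
l(N) = -11/2 (l(N) = -3 + (1/2)*(-5) = -3 - 5/2 = -11/2)
L(a) = a*(-11/2 + sqrt(-3 + a)) (L(a) = a*(sqrt(-3 + a) - 11/2) = a*(-11/2 + sqrt(-3 + a)))
L(G)*5 = ((1/2)*10*(-11 + 2*sqrt(-3 + 10)))*5 = ((1/2)*10*(-11 + 2*sqrt(7)))*5 = (-55 + 10*sqrt(7))*5 = -275 + 50*sqrt(7)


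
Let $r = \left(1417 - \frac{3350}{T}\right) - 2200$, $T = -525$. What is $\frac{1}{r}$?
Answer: $- \frac{21}{16309} \approx -0.0012876$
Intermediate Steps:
$r = - \frac{16309}{21}$ ($r = \left(1417 - \frac{3350}{-525}\right) - 2200 = \left(1417 - - \frac{134}{21}\right) - 2200 = \left(1417 + \frac{134}{21}\right) - 2200 = \frac{29891}{21} - 2200 = - \frac{16309}{21} \approx -776.62$)
$\frac{1}{r} = \frac{1}{- \frac{16309}{21}} = - \frac{21}{16309}$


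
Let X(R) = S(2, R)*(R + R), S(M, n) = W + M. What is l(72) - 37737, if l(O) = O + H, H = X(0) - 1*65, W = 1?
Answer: -37730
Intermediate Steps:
S(M, n) = 1 + M
X(R) = 6*R (X(R) = (1 + 2)*(R + R) = 3*(2*R) = 6*R)
H = -65 (H = 6*0 - 1*65 = 0 - 65 = -65)
l(O) = -65 + O (l(O) = O - 65 = -65 + O)
l(72) - 37737 = (-65 + 72) - 37737 = 7 - 37737 = -37730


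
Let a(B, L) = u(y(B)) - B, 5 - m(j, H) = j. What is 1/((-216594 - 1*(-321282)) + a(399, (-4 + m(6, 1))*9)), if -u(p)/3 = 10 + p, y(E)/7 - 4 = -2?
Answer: 1/104217 ≈ 9.5954e-6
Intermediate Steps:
y(E) = 14 (y(E) = 28 + 7*(-2) = 28 - 14 = 14)
u(p) = -30 - 3*p (u(p) = -3*(10 + p) = -30 - 3*p)
m(j, H) = 5 - j
a(B, L) = -72 - B (a(B, L) = (-30 - 3*14) - B = (-30 - 42) - B = -72 - B)
1/((-216594 - 1*(-321282)) + a(399, (-4 + m(6, 1))*9)) = 1/((-216594 - 1*(-321282)) + (-72 - 1*399)) = 1/((-216594 + 321282) + (-72 - 399)) = 1/(104688 - 471) = 1/104217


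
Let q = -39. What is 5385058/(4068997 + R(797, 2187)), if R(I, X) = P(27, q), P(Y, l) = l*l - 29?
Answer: 5385058/4070489 ≈ 1.3230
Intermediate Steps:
P(Y, l) = -29 + l² (P(Y, l) = l² - 29 = -29 + l²)
R(I, X) = 1492 (R(I, X) = -29 + (-39)² = -29 + 1521 = 1492)
5385058/(4068997 + R(797, 2187)) = 5385058/(4068997 + 1492) = 5385058/4070489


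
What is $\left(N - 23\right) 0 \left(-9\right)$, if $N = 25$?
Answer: $0$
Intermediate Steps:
$\left(N - 23\right) 0 \left(-9\right) = \left(25 - 23\right) 0 \left(-9\right) = 2 \cdot 0 = 0$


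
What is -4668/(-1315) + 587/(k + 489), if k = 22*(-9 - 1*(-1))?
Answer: 2232989/411595 ≈ 5.4252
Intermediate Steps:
k = -176 (k = 22*(-9 + 1) = 22*(-8) = -176)
-4668/(-1315) + 587/(k + 489) = -4668/(-1315) + 587/(-176 + 489) = -4668*(-1/1315) + 587/313 = 4668/1315 + 587*(1/313) = 4668/1315 + 587/313 = 2232989/411595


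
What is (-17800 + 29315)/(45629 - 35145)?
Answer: 11515/10484 ≈ 1.0983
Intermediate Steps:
(-17800 + 29315)/(45629 - 35145) = 11515/10484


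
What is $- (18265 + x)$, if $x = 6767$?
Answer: $-25032$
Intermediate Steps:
$- (18265 + x) = - (18265 + 6767) = \left(-1\right) 25032 = -25032$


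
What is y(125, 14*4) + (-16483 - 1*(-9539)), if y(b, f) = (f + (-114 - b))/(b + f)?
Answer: -1257047/181 ≈ -6945.0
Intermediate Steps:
y(b, f) = (-114 + f - b)/(b + f)
y(125, 14*4) + (-16483 - 1*(-9539)) = (-114 + 14*4 - 1*125)/(125 + 14*4) + (-16483 - 1*(-9539)) = (-114 + 56 - 125)/(125 + 56) + (-16483 + 9539) = -183/181 - 6944 = -1257047/181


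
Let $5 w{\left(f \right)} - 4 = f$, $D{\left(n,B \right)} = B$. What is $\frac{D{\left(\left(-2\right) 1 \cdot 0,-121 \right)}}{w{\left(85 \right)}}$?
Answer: $- \frac{605}{89} \approx -6.7978$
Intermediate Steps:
$w{\left(f \right)} = \frac{4}{5} + \frac{f}{5}$
$\frac{D{\left(\left(-2\right) 1 \cdot 0,-121 \right)}}{w{\left(85 \right)}} = - \frac{121}{\frac{4}{5} + \frac{1}{5} \cdot 85} = - \frac{121}{\frac{4}{5} + 17} = - \frac{121}{\frac{89}{5}} = \left(-121\right) \frac{5}{89} = - \frac{605}{89}$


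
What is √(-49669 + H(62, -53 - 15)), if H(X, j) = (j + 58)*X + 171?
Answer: I*√50118 ≈ 223.87*I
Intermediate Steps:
H(X, j) = 171 + X*(58 + j) (H(X, j) = (58 + j)*X + 171 = X*(58 + j) + 171 = 171 + X*(58 + j))
√(-49669 + H(62, -53 - 15)) = √(-49669 + (171 + 58*62 + 62*(-53 - 15))) = √(-49669 + (171 + 3596 + 62*(-68))) = √(-49669 + (171 + 3596 - 4216)) = √(-49669 - 449) = √(-50118) = I*√50118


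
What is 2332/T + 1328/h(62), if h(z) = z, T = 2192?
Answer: 381945/16988 ≈ 22.483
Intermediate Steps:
2332/T + 1328/h(62) = 2332/2192 + 1328/62 = 2332*(1/2192) + 1328*(1/62) = 583/548 + 664/31 = 381945/16988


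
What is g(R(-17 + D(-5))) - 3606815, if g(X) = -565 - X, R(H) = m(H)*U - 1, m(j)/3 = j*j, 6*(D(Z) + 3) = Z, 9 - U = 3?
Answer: -7230383/2 ≈ -3.6152e+6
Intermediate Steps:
U = 6 (U = 9 - 1*3 = 9 - 3 = 6)
D(Z) = -3 + Z/6
m(j) = 3*j**2 (m(j) = 3*(j*j) = 3*j**2)
R(H) = -1 + 18*H**2 (R(H) = (3*H**2)*6 - 1 = 18*H**2 - 1 = -1 + 18*H**2)
g(R(-17 + D(-5))) - 3606815 = (-565 - (-1 + 18*(-17 + (-3 + (1/6)*(-5)))**2)) - 3606815 = (-565 - (-1 + 18*(-17 + (-3 - 5/6))**2)) - 3606815 = (-565 - (-1 + 18*(-17 - 23/6)**2)) - 3606815 = (-565 - (-1 + 18*(-125/6)**2)) - 3606815 = (-565 - (-1 + 18*(15625/36))) - 3606815 = (-565 - (-1 + 15625/2)) - 3606815 = (-565 - 1*15623/2) - 3606815 = (-565 - 15623/2) - 3606815 = -16753/2 - 3606815 = -7230383/2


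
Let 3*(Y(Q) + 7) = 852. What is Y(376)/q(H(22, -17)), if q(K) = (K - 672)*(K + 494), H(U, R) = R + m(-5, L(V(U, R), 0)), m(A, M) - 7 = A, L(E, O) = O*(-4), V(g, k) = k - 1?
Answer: -277/329073 ≈ -0.00084176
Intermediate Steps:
Y(Q) = 277 (Y(Q) = -7 + (⅓)*852 = -7 + 284 = 277)
V(g, k) = -1 + k
L(E, O) = -4*O
m(A, M) = 7 + A
H(U, R) = 2 + R (H(U, R) = R + (7 - 5) = R + 2 = 2 + R)
q(K) = (-672 + K)*(494 + K)
Y(376)/q(H(22, -17)) = 277/(-331968 + (2 - 17)² - 178*(2 - 17)) = 277/(-331968 + (-15)² - 178*(-15)) = 277/(-331968 + 225 + 2670) = 277/(-329073) = 277*(-1/329073) = -277/329073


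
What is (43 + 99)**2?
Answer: 20164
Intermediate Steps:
(43 + 99)**2 = 142**2 = 20164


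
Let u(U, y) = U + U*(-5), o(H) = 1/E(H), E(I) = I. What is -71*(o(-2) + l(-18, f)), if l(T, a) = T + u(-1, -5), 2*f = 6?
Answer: 2059/2 ≈ 1029.5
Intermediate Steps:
o(H) = 1/H
u(U, y) = -4*U (u(U, y) = U - 5*U = -4*U)
f = 3 (f = (½)*6 = 3)
l(T, a) = 4 + T (l(T, a) = T - 4*(-1) = T + 4 = 4 + T)
-71*(o(-2) + l(-18, f)) = -71*(1/(-2) + (4 - 18)) = -71*(-½ - 14) = -71*(-29/2) = 2059/2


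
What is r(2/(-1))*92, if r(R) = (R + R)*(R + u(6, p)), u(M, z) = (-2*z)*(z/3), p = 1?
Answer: 2944/3 ≈ 981.33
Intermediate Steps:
u(M, z) = -2*z²/3 (u(M, z) = (-2*z)*(z*(⅓)) = (-2*z)*(z/3) = -2*z²/3)
r(R) = 2*R*(-⅔ + R) (r(R) = (R + R)*(R - ⅔*1²) = (2*R)*(R - ⅔*1) = (2*R)*(R - ⅔) = (2*R)*(-⅔ + R) = 2*R*(-⅔ + R))
r(2/(-1))*92 = (2*(2/(-1))*(-2 + 3*(2/(-1)))/3)*92 = (2*(2*(-1))*(-2 + 3*(2*(-1)))/3)*92 = ((⅔)*(-2)*(-2 + 3*(-2)))*92 = ((⅔)*(-2)*(-2 - 6))*92 = ((⅔)*(-2)*(-8))*92 = (32/3)*92 = 2944/3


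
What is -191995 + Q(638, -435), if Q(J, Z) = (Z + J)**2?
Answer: -150786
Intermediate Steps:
Q(J, Z) = (J + Z)**2
-191995 + Q(638, -435) = -191995 + (638 - 435)**2 = -191995 + 203**2 = -191995 + 41209 = -150786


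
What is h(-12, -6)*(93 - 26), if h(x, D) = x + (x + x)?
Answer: -2412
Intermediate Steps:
h(x, D) = 3*x (h(x, D) = x + 2*x = 3*x)
h(-12, -6)*(93 - 26) = (3*(-12))*(93 - 26) = -36*67 = -2412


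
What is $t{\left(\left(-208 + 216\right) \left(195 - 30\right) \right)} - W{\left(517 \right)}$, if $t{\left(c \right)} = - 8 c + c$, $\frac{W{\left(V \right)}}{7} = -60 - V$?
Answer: $-5201$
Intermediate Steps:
$W{\left(V \right)} = -420 - 7 V$ ($W{\left(V \right)} = 7 \left(-60 - V\right) = -420 - 7 V$)
$t{\left(c \right)} = - 7 c$
$t{\left(\left(-208 + 216\right) \left(195 - 30\right) \right)} - W{\left(517 \right)} = - 7 \left(-208 + 216\right) \left(195 - 30\right) - \left(-420 - 3619\right) = - 7 \cdot 8 \cdot 165 - \left(-420 - 3619\right) = \left(-7\right) 1320 - -4039 = -9240 + 4039 = -5201$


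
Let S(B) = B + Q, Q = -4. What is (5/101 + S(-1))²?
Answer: 250000/10201 ≈ 24.507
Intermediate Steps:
S(B) = -4 + B (S(B) = B - 4 = -4 + B)
(5/101 + S(-1))² = (5/101 + (-4 - 1))² = (5*(1/101) - 5)² = (5/101 - 5)² = (-500/101)² = 250000/10201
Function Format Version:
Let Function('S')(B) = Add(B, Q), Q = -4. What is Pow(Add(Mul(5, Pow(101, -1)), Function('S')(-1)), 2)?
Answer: Rational(250000, 10201) ≈ 24.507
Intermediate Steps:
Function('S')(B) = Add(-4, B) (Function('S')(B) = Add(B, -4) = Add(-4, B))
Pow(Add(Mul(5, Pow(101, -1)), Function('S')(-1)), 2) = Pow(Add(Mul(5, Pow(101, -1)), Add(-4, -1)), 2) = Pow(Add(Mul(5, Rational(1, 101)), -5), 2) = Pow(Add(Rational(5, 101), -5), 2) = Pow(Rational(-500, 101), 2) = Rational(250000, 10201)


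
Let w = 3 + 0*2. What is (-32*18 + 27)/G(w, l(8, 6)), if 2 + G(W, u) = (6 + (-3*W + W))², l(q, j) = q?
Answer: 549/2 ≈ 274.50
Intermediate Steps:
w = 3 (w = 3 + 0 = 3)
G(W, u) = -2 + (6 - 2*W)² (G(W, u) = -2 + (6 + (-3*W + W))² = -2 + (6 - 2*W)²)
(-32*18 + 27)/G(w, l(8, 6)) = (-32*18 + 27)/(-2 + 4*(-3 + 3)²) = (-576 + 27)/(-2 + 4*0²) = -549/(-2 + 4*0) = -549/(-2 + 0) = -549/(-2) = -549*(-½) = 549/2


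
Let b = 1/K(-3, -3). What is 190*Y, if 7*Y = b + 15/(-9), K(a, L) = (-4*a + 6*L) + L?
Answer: -3040/63 ≈ -48.254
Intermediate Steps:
K(a, L) = -4*a + 7*L
b = -⅑ (b = 1/(-4*(-3) + 7*(-3)) = 1/(12 - 21) = 1/(-9) = -⅑ ≈ -0.11111)
Y = -16/63 (Y = (-⅑ + 15/(-9))/7 = (-⅑ + 15*(-⅑))/7 = (-⅑ - 5/3)/7 = (⅐)*(-16/9) = -16/63 ≈ -0.25397)
190*Y = 190*(-16/63) = -3040/63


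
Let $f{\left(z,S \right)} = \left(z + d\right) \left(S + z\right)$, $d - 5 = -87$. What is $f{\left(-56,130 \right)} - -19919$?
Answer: $9707$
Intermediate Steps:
$d = -82$ ($d = 5 - 87 = -82$)
$f{\left(z,S \right)} = \left(-82 + z\right) \left(S + z\right)$ ($f{\left(z,S \right)} = \left(z - 82\right) \left(S + z\right) = \left(-82 + z\right) \left(S + z\right)$)
$f{\left(-56,130 \right)} - -19919 = \left(\left(-56\right)^{2} - 10660 - -4592 + 130 \left(-56\right)\right) - -19919 = \left(3136 - 10660 + 4592 - 7280\right) + 19919 = -10212 + 19919 = 9707$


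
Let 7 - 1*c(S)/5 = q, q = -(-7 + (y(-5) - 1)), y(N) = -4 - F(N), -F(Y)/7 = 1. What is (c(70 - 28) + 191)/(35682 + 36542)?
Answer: 201/72224 ≈ 0.0027830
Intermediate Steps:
F(Y) = -7 (F(Y) = -7*1 = -7)
y(N) = 3 (y(N) = -4 - 1*(-7) = -4 + 7 = 3)
q = 5 (q = -(-7 + (3 - 1)) = -(-7 + 2) = -1*(-5) = 5)
c(S) = 10 (c(S) = 35 - 5*5 = 35 - 25 = 10)
(c(70 - 28) + 191)/(35682 + 36542) = (10 + 191)/(35682 + 36542) = 201/72224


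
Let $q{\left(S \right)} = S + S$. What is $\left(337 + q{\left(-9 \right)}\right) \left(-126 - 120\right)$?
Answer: $-78474$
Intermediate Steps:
$q{\left(S \right)} = 2 S$
$\left(337 + q{\left(-9 \right)}\right) \left(-126 - 120\right) = \left(337 + 2 \left(-9\right)\right) \left(-126 - 120\right) = \left(337 - 18\right) \left(-246\right) = 319 \left(-246\right) = -78474$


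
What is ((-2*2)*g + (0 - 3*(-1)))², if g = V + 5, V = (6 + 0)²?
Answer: 25921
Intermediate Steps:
V = 36 (V = 6² = 36)
g = 41 (g = 36 + 5 = 41)
((-2*2)*g + (0 - 3*(-1)))² = (-2*2*41 + (0 - 3*(-1)))² = (-4*41 + (0 + 3))² = (-164 + 3)² = (-161)² = 25921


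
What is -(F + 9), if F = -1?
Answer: -8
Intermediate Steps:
-(F + 9) = -(-1 + 9) = -1*8 = -8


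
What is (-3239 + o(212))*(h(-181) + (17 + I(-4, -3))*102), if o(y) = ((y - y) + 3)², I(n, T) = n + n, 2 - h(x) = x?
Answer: -3556230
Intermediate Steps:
h(x) = 2 - x
I(n, T) = 2*n
o(y) = 9 (o(y) = (0 + 3)² = 3² = 9)
(-3239 + o(212))*(h(-181) + (17 + I(-4, -3))*102) = (-3239 + 9)*((2 - 1*(-181)) + (17 + 2*(-4))*102) = -3230*((2 + 181) + (17 - 8)*102) = -3230*(183 + 9*102) = -3230*(183 + 918) = -3230*1101 = -3556230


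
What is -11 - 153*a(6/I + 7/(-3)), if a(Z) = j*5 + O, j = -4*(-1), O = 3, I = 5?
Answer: -3530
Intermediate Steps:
j = 4
a(Z) = 23 (a(Z) = 4*5 + 3 = 20 + 3 = 23)
-11 - 153*a(6/I + 7/(-3)) = -11 - 153*23 = -11 - 3519 = -3530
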